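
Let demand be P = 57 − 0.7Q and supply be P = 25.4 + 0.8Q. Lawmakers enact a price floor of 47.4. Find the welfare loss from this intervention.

Competitive equilibrium: 57 − 0.7Q = 25.4 + 0.8Q → Q* = 21.0667, P* = 42.2533.
At the floor P = 47.4, quantity demanded = (57 − 47.4)/0.7 = 13.7143.
Sellers' marginal cost at Q' = 13.7143: 25.4 + 0.8·13.7143 = 36.3714.
ΔQ = 21.0667 − 13.7143 = 7.3524; wedge = 47.4 − 36.3714 = 11.0286.
Welfare loss = ½ × 7.3524 × 11.0286 = 40.54.

40.54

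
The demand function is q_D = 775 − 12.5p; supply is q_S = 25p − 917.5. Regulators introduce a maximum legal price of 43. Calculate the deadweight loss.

170.67

In inverse form: demand p = 62 − 0.08q, supply p = 36.7 + 0.04q.
Competitive equilibrium: 62 − 0.08q = 36.7 + 0.04q → q* = 210.8333, p* = 45.1333.
At the ceiling p = 43, quantity supplied = (43 − 36.7)/0.04 = 157.5.
Willingness to pay at q' = 157.5: 62 − 0.08·157.5 = 49.4.
Δq = 210.8333 − 157.5 = 53.3333; wedge = 49.4 − 43 = 6.4.
DWL = ½ × 53.3333 × 6.4 = 170.67.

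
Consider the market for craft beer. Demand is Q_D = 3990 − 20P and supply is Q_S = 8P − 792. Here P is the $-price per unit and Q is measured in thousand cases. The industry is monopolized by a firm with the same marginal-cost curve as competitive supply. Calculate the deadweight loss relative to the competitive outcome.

In inverse form: demand P = 199.5 − 0.05Q, supply P = 99 + 0.125Q.
Competitive equilibrium: 199.5 − 0.05Q = 99 + 0.125Q → Q* = 574.2857, P* = 170.7857.
Marginal revenue: MR = 199.5 − 0.1Q. Set MR = MC: 199.5 − 0.1Q = 99 + 0.125Q → Q_m = 446.6667.
Price P_m = 199.5 − 0.05·446.6667 = 177.1667; MC(Q_m) = 99 + 0.125·446.6667 = 154.8333.
Competitive Q* = 574.2857, so ΔQ = 127.619; wedge = 177.1667 − 154.8333 = 22.3334.
DWL = ½ × 127.619 × 22.3334 = $1425.08 thousand.

$1425.08 thousand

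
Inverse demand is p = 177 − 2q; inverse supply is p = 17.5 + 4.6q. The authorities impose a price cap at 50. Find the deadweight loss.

Competitive equilibrium: 177 − 2q = 17.5 + 4.6q → q* = 24.1667, p* = 128.6667.
At the ceiling p = 50, quantity supplied = (50 − 17.5)/4.6 = 7.0652.
Willingness to pay at q' = 7.0652: 177 − 2·7.0652 = 162.8696.
Δq = 24.1667 − 7.0652 = 17.1015; wedge = 162.8696 − 50 = 112.8696.
The triangle = ½ × 17.1015 × 112.8696 = 965.12.

965.12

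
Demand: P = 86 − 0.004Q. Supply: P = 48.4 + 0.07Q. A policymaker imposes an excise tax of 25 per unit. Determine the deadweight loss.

4222.97

Competitive equilibrium: 86 − 0.004Q = 48.4 + 0.07Q → Q* = 508.1081, P* = 83.9676.
With the tax, the buyer price exceeds the seller price by 25: (86 − 0.004Q) − (48.4 + 0.07Q) = 25 → Q' = 170.2703.
ΔQ = 508.1081 − 170.2703 = 337.8378; the wedge equals the tax, 25.
DWL = ½ × 337.8378 × 25 = 4222.97.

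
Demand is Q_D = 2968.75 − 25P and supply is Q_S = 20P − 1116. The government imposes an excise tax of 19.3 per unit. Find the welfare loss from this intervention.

In inverse form: demand P = 118.75 − 0.04Q, supply P = 55.8 + 0.05Q.
Competitive equilibrium: 118.75 − 0.04Q = 55.8 + 0.05Q → Q* = 699.4444, P* = 90.7722.
With the tax, the buyer price exceeds the seller price by 19.3: (118.75 − 0.04Q) − (55.8 + 0.05Q) = 19.3 → Q' = 485.
ΔQ = 699.4444 − 485 = 214.4444; the wedge equals the tax, 19.3.
Welfare loss = ½ × 214.4444 × 19.3 = 2069.39.

2069.39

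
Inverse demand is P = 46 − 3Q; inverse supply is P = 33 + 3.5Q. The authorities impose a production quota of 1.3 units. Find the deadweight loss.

1.59

Competitive equilibrium: 46 − 3Q = 33 + 3.5Q → Q* = 2, P* = 40.
At Q = 1.3: demand price = 46 − 3·1.3 = 42.1; supply price = 33 + 3.5·1.3 = 37.55.
ΔQ = 2 − 1.3 = 0.7; wedge = 42.1 − 37.55 = 4.55.
DWL = ½ × 0.7 × 4.55 = 1.59.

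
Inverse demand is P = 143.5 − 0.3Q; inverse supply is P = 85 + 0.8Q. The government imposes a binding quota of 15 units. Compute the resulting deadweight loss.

Competitive equilibrium: 143.5 − 0.3Q = 85 + 0.8Q → Q* = 53.1818, P* = 127.5455.
At Q = 15: demand price = 143.5 − 0.3·15 = 139; supply price = 85 + 0.8·15 = 97.
ΔQ = 53.1818 − 15 = 38.1818; wedge = 139 − 97 = 42.
The triangle = ½ × 38.1818 × 42 = 801.82.

801.82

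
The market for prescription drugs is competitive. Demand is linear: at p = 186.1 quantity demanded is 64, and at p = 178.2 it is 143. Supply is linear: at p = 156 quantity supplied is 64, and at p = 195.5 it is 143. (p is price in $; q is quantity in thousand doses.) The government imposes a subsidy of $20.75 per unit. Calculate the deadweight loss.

Demand slope = (178.2 − 186.1)/(143 − 64) = −0.1, so p = 192.5 − 0.1q.
Supply slope = (195.5 − 156)/(143 − 64) = 0.5, so p = 124 + 0.5q.
Competitive equilibrium: 192.5 − 0.1q = 124 + 0.5q → q* = 114.1667, p* = 181.0833.
The subsidy lowers effective supply by 20.75: p = 103.25 + 0.5q.
New quantity: 192.5 − 0.1q = 103.25 + 0.5q → q' = 148.75.
Overproduction Δq = 148.75 − 114.1667 = 34.5833; wedge = subsidy = 20.75.
DWL = ½ × 34.5833 × 20.75 = $358.80 thousand.

$358.80 thousand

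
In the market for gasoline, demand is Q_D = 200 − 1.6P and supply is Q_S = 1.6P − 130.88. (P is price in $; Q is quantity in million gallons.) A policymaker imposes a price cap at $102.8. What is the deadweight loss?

$0.576 million

In inverse form: demand P = 125 − 0.625Q, supply P = 81.8 + 0.625Q.
Competitive equilibrium: 125 − 0.625Q = 81.8 + 0.625Q → Q* = 34.56, P* = 103.4.
At the ceiling P = 102.8, quantity supplied = (102.8 − 81.8)/0.625 = 33.6.
Willingness to pay at Q' = 33.6: 125 − 0.625·33.6 = 104.
ΔQ = 34.56 − 33.6 = 0.96; wedge = 104 − 102.8 = 1.2.
Deadweight loss = ½ × 0.96 × 1.2 = $0.576 million.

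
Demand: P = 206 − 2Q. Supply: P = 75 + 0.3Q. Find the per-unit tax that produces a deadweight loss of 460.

Competitive equilibrium: 206 − 2Q = 75 + 0.3Q → Q* = 56.9565, P* = 92.087.
A tax t gives ΔQ = t/2.3 and wedge t, so DWL = t²/4.6.
t²/4.6 = 460 → t² = 2116 → t = 46.

46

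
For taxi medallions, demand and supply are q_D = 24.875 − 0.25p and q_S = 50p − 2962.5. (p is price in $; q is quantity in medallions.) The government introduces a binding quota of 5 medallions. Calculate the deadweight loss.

$50.50

In inverse form: demand p = 99.5 − 4q, supply p = 59.25 + 0.02q.
Competitive equilibrium: 99.5 − 4q = 59.25 + 0.02q → q* = 10.0124, p* = 59.4502.
At q = 5: demand price = 99.5 − 4·5 = 79.5; supply price = 59.25 + 0.02·5 = 59.35.
Δq = 10.0124 − 5 = 5.0124; wedge = 79.5 − 59.35 = 20.15.
Welfare loss = ½ × 5.0124 × 20.15 = $50.50.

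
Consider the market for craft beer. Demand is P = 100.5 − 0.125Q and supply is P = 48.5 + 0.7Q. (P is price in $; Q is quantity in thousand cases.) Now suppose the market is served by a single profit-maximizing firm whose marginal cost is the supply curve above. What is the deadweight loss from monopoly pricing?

$28.37 thousand

Competitive equilibrium: 100.5 − 0.125Q = 48.5 + 0.7Q → Q* = 63.0303, P* = 92.6212.
Marginal revenue: MR = 100.5 − 0.25Q. Set MR = MC: 100.5 − 0.25Q = 48.5 + 0.7Q → Q_m = 54.7368.
Price P_m = 100.5 − 0.125·54.7368 = 93.6579; MC(Q_m) = 48.5 + 0.7·54.7368 = 86.8158.
Competitive Q* = 63.0303, so ΔQ = 8.2935; wedge = 93.6579 − 86.8158 = 6.8421.
Deadweight loss = ½ × 8.2935 × 6.8421 = $28.37 thousand.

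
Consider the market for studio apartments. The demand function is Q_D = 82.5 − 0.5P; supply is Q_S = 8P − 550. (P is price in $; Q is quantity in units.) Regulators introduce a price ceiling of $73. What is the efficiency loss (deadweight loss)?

In inverse form: demand P = 165 − 2Q, supply P = 68.75 + 0.125Q.
Competitive equilibrium: 165 − 2Q = 68.75 + 0.125Q → Q* = 45.2941, P* = 74.4118.
At the ceiling P = 73, quantity supplied = (73 − 68.75)/0.125 = 34.
Willingness to pay at Q' = 34: 165 − 2·34 = 97.
ΔQ = 45.2941 − 34 = 11.2941; wedge = 97 − 73 = 24.
DWL = ½ × 11.2941 × 24 = $135.53.

$135.53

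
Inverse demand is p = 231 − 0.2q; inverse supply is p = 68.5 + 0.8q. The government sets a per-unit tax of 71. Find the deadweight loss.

2520.50

Competitive equilibrium: 231 − 0.2q = 68.5 + 0.8q → q* = 162.5, p* = 198.5.
With the tax, the buyer price exceeds the seller price by 71: (231 − 0.2q) − (68.5 + 0.8q) = 71 → q' = 91.5.
Δq = 162.5 − 91.5 = 71; the wedge equals the tax, 71.
Welfare loss = ½ × 71 × 71 = 2520.50.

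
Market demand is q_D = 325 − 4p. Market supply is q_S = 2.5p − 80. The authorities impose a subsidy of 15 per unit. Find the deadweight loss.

In inverse form: demand p = 81.25 − 0.25q, supply p = 32 + 0.4q.
Competitive equilibrium: 81.25 − 0.25q = 32 + 0.4q → q* = 75.7692, p* = 62.3077.
The subsidy lowers effective supply by 15: p = 17 + 0.4q.
New quantity: 81.25 − 0.25q = 17 + 0.4q → q' = 98.8462.
Overproduction Δq = 98.8462 − 75.7692 = 23.077; wedge = subsidy = 15.
Deadweight loss = ½ × 23.077 × 15 = 173.08.

173.08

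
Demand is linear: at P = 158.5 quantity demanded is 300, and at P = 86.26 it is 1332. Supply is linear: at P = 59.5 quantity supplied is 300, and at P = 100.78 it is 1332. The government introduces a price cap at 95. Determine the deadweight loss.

Demand slope = (86.26 − 158.5)/(1332 − 300) = −0.07, so P = 179.5 − 0.07Q.
Supply slope = (100.78 − 59.5)/(1332 − 300) = 0.04, so P = 47.5 + 0.04Q.
Competitive equilibrium: 179.5 − 0.07Q = 47.5 + 0.04Q → Q* = 1200, P* = 95.5.
At the ceiling P = 95, quantity supplied = (95 − 47.5)/0.04 = 1187.5.
Willingness to pay at Q' = 1187.5: 179.5 − 0.07·1187.5 = 96.375.
ΔQ = 1200 − 1187.5 = 12.5; wedge = 96.375 − 95 = 1.375.
Welfare loss = ½ × 12.5 × 1.375 = 8.59.

8.59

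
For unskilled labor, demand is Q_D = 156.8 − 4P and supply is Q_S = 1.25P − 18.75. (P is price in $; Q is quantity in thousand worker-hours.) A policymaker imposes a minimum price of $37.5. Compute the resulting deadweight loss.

$138.59 thousand

In inverse form: demand P = 39.2 − 0.25Q, supply P = 15 + 0.8Q.
Competitive equilibrium: 39.2 − 0.25Q = 15 + 0.8Q → Q* = 23.0476, P* = 33.4381.
At the floor P = 37.5, quantity demanded = (39.2 − 37.5)/0.25 = 6.8.
Sellers' marginal cost at Q' = 6.8: 15 + 0.8·6.8 = 20.44.
ΔQ = 23.0476 − 6.8 = 16.2476; wedge = 37.5 − 20.44 = 17.06.
Welfare loss = ½ × 16.2476 × 17.06 = $138.59 thousand.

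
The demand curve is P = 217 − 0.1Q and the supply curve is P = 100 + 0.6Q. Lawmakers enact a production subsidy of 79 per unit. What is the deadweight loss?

4457.86

Competitive equilibrium: 217 − 0.1Q = 100 + 0.6Q → Q* = 167.1429, P* = 200.2857.
The subsidy lowers effective supply by 79: P = 21 + 0.6Q.
New quantity: 217 − 0.1Q = 21 + 0.6Q → Q' = 280.
Overproduction ΔQ = 280 − 167.1429 = 112.8571; wedge = subsidy = 79.
Deadweight loss = ½ × 112.8571 × 79 = 4457.86.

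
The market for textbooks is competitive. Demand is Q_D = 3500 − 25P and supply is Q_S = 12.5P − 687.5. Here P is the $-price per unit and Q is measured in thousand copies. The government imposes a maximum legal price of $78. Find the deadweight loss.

In inverse form: demand P = 140 − 0.04Q, supply P = 55 + 0.08Q.
Competitive equilibrium: 140 − 0.04Q = 55 + 0.08Q → Q* = 708.3333, P* = 111.6667.
At the ceiling P = 78, quantity supplied = (78 − 55)/0.08 = 287.5.
Willingness to pay at Q' = 287.5: 140 − 0.04·287.5 = 128.5.
ΔQ = 708.3333 − 287.5 = 420.8333; wedge = 128.5 − 78 = 50.5.
DWL = ½ × 420.8333 × 50.5 = $10626.04 thousand.

$10626.04 thousand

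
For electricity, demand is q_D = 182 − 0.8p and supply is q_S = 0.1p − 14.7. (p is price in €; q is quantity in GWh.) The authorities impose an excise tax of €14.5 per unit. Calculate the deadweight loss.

In inverse form: demand p = 227.5 − 1.25q, supply p = 147 + 10q.
Competitive equilibrium: 227.5 − 1.25q = 147 + 10q → q* = 7.1556, p* = 218.5556.
With the tax, the buyer price exceeds the seller price by 14.5: (227.5 − 1.25q) − (147 + 10q) = 14.5 → q' = 5.8667.
Δq = 7.1556 − 5.8667 = 1.2889; the wedge equals the tax, 14.5.
DWL = ½ × 1.2889 × 14.5 = €9.34.

€9.34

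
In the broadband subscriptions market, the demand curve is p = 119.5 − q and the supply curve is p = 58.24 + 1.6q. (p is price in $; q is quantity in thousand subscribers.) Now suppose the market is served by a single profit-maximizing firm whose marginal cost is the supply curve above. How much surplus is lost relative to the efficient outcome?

Competitive equilibrium: 119.5 − q = 58.24 + 1.6q → q* = 23.5615, p* = 95.9385.
Marginal revenue: MR = 119.5 − 2q. Set MR = MC: 119.5 − 2q = 58.24 + 1.6q → q_m = 17.0167.
Price p_m = 119.5 − 1·17.0167 = 102.4833; MC(q_m) = 58.24 + 1.6·17.0167 = 85.4667.
Competitive q* = 23.5615, so Δq = 6.5448; wedge = 102.4833 − 85.4667 = 17.0166.
Deadweight loss = ½ × 6.5448 × 17.0166 = $55.69 thousand.

$55.69 thousand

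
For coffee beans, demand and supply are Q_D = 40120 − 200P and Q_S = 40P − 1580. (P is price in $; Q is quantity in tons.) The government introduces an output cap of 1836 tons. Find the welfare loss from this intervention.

$187337.34

In inverse form: demand P = 200.6 − 0.005Q, supply P = 39.5 + 0.025Q.
Competitive equilibrium: 200.6 − 0.005Q = 39.5 + 0.025Q → Q* = 5370, P* = 173.75.
At Q = 1836: demand price = 200.6 − 0.005·1836 = 191.42; supply price = 39.5 + 0.025·1836 = 85.4.
ΔQ = 5370 − 1836 = 3534; wedge = 191.42 − 85.4 = 106.02.
DWL = ½ × 3534 × 106.02 = $187337.34.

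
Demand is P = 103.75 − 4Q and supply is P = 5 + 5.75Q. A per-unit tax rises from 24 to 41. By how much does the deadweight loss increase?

56.67

Competitive equilibrium: 103.75 − 4Q = 5 + 5.75Q → Q* = 10.1282, P* = 63.2372.
For a per-unit tax t: ΔQ = t/9.75, so DWL = ½·t·(t/9.75) = t²/19.5.
At t = 24: DWL = 29.538. At t = 41: DWL = 86.205.
Increase = 86.205 − 29.538 = 56.67.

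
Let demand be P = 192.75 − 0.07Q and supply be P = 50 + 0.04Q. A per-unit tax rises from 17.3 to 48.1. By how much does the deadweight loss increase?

9156

Competitive equilibrium: 192.75 − 0.07Q = 50 + 0.04Q → Q* = 1297.7273, P* = 101.9091.
For a per-unit tax t: ΔQ = t/0.11, so DWL = ½·t·(t/0.11) = t²/0.22.
At t = 17.3: DWL = 1360.409. At t = 48.1: DWL = 10516.409.
Increase = 10516.409 − 1360.409 = 9156.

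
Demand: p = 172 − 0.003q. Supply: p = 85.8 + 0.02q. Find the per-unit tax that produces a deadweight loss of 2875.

Competitive equilibrium: 172 − 0.003q = 85.8 + 0.02q → q* = 3747.8261, p* = 160.7565.
A tax t gives Δq = t/0.023 and wedge t, so DWL = t²/0.046.
t²/0.046 = 2875 → t² = 132.25 → t = 11.5.

11.5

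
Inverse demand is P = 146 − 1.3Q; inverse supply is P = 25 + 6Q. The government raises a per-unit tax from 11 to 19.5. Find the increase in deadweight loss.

17.76

Competitive equilibrium: 146 − 1.3Q = 25 + 6Q → Q* = 16.5753, P* = 124.4521.
For a per-unit tax t: ΔQ = t/7.3, so DWL = ½·t·(t/7.3) = t²/14.6.
At t = 11: DWL = 8.288. At t = 19.5: DWL = 26.045.
Increase = 26.045 − 8.288 = 17.76.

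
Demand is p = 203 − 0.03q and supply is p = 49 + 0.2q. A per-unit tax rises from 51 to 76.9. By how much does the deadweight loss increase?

Competitive equilibrium: 203 − 0.03q = 49 + 0.2q → q* = 669.5652, p* = 182.913.
For a per-unit tax t: Δq = t/0.23, so DWL = ½·t·(t/0.23) = t²/0.46.
At t = 51: DWL = 5654.348. At t = 76.9: DWL = 12855.674.
Increase = 12855.674 − 5654.348 = 7201.33.

7201.33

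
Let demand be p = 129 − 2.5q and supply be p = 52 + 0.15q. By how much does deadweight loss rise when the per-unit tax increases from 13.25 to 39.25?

257.55

Competitive equilibrium: 129 − 2.5q = 52 + 0.15q → q* = 29.0566, p* = 56.3585.
For a per-unit tax t: Δq = t/2.65, so DWL = ½·t·(t/2.65) = t²/5.3.
At t = 13.25: DWL = 33.125. At t = 39.25: DWL = 290.672.
Increase = 290.672 − 33.125 = 257.55.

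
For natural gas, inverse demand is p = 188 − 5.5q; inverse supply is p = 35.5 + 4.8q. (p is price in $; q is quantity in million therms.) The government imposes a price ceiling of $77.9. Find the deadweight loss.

Competitive equilibrium: 188 − 5.5q = 35.5 + 4.8q → q* = 14.8058, p* = 106.568.
At the ceiling p = 77.9, quantity supplied = (77.9 − 35.5)/4.8 = 8.8333.
Willingness to pay at q' = 8.8333: 188 − 5.5·8.8333 = 139.4169.
Δq = 14.8058 − 8.8333 = 5.9725; wedge = 139.4169 − 77.9 = 61.5169.
Welfare loss = ½ × 5.9725 × 61.5169 = $183.70 million.

$183.70 million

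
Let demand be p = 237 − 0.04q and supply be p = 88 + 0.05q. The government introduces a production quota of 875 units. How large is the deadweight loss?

Competitive equilibrium: 237 − 0.04q = 88 + 0.05q → q* = 1655.55556, p* = 170.77778.
At q = 875: demand price = 237 − 0.04·875 = 202; supply price = 88 + 0.05·875 = 131.75.
Δq = 1655.55556 − 875 = 780.55556; wedge = 202 − 131.75 = 70.25.
DWL = ½ × 780.55556 × 70.25 = 27417.01.

27417.01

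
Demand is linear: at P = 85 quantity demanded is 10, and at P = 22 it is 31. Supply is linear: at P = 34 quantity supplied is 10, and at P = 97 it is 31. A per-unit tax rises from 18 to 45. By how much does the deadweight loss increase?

Demand slope = (22 − 85)/(31 − 10) = −3, so P = 115 − 3Q.
Supply slope = (97 − 34)/(31 − 10) = 3, so P = 4 + 3Q.
Competitive equilibrium: 115 − 3Q = 4 + 3Q → Q* = 18.5, P* = 59.5.
For a per-unit tax t: ΔQ = t/6, so DWL = ½·t·(t/6) = t²/12.
At t = 18: DWL = 27. At t = 45: DWL = 168.75.
Increase = 168.75 − 27 = 141.75.

141.75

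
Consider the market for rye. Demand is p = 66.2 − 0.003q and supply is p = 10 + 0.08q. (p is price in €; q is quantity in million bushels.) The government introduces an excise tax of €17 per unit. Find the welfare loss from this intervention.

€1740.96 million

Competitive equilibrium: 66.2 − 0.003q = 10 + 0.08q → q* = 677.1084, p* = 64.1687.
With the tax, the buyer price exceeds the seller price by 17: (66.2 − 0.003q) − (10 + 0.08q) = 17 → q' = 472.2892.
Δq = 677.1084 − 472.2892 = 204.8192; the wedge equals the tax, 17.
DWL = ½ × 204.8192 × 17 = €1740.96 million.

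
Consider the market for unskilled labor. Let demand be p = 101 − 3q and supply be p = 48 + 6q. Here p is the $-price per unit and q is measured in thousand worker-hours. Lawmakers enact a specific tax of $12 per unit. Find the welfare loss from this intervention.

$8 thousand

Competitive equilibrium: 101 − 3q = 48 + 6q → q* = 5.8889, p* = 83.3333.
With the tax, the buyer price exceeds the seller price by 12: (101 − 3q) − (48 + 6q) = 12 → q' = 4.5556.
Δq = 5.8889 − 4.5556 = 1.3333; the wedge equals the tax, 12.
Welfare loss = ½ × 1.3333 × 12 = $8 thousand.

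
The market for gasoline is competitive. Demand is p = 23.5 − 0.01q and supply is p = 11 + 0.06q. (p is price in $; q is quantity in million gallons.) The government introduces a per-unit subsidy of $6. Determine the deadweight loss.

Competitive equilibrium: 23.5 − 0.01q = 11 + 0.06q → q* = 178.5714, p* = 21.7143.
The subsidy lowers effective supply by 6: p = 5 + 0.06q.
New quantity: 23.5 − 0.01q = 5 + 0.06q → q' = 264.2857.
Overproduction Δq = 264.2857 − 178.5714 = 85.7143; wedge = subsidy = 6.
The triangle = ½ × 85.7143 × 6 = $257.14 million.

$257.14 million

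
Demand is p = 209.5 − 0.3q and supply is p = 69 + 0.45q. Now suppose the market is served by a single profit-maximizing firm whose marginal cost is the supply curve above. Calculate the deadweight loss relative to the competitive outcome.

1074.30

Competitive equilibrium: 209.5 − 0.3q = 69 + 0.45q → q* = 187.3333, p* = 153.3.
Marginal revenue: MR = 209.5 − 0.6q. Set MR = MC: 209.5 − 0.6q = 69 + 0.45q → q_m = 133.8095.
Price p_m = 209.5 − 0.3·133.8095 = 169.3572; MC(q_m) = 69 + 0.45·133.8095 = 129.2143.
Competitive q* = 187.3333, so Δq = 53.5238; wedge = 169.3572 − 129.2143 = 40.1429.
The triangle = ½ × 53.5238 × 40.1429 = 1074.30.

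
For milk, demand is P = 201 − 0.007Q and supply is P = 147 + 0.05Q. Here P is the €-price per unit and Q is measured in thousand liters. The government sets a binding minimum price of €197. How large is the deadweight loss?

Competitive equilibrium: 201 − 0.007Q = 147 + 0.05Q → Q* = 947.3684, P* = 194.3684.
At the floor P = 197, quantity demanded = (201 − 197)/0.007 = 571.4286.
Sellers' marginal cost at Q' = 571.4286: 147 + 0.05·571.4286 = 175.5714.
ΔQ = 947.3684 − 571.4286 = 375.9398; wedge = 197 − 175.5714 = 21.4286.
The triangle = ½ × 375.9398 × 21.4286 = €4027.93 thousand.

€4027.93 thousand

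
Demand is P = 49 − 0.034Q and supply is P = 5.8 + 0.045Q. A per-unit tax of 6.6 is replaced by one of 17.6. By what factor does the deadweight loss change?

7.111

Competitive equilibrium: 49 − 0.034Q = 5.8 + 0.045Q → Q* = 546.8354, P* = 30.4076.
For a per-unit tax t: ΔQ = t/0.079, so DWL = ½·t·(t/0.079) = t²/0.158.
At t = 6.6: DWL = 275.696. At t = 17.6: DWL = 1960.506.
Ratio = (17.6/6.6)² = 7.111.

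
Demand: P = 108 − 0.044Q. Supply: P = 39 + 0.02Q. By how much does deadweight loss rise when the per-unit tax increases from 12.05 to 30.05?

5920.31

Competitive equilibrium: 108 − 0.044Q = 39 + 0.02Q → Q* = 1078.125, P* = 60.5625.
For a per-unit tax t: ΔQ = t/0.064, so DWL = ½·t·(t/0.064) = t²/0.128.
At t = 12.05: DWL = 1134.395. At t = 30.05: DWL = 7054.707.
Increase = 7054.707 − 1134.395 = 5920.31.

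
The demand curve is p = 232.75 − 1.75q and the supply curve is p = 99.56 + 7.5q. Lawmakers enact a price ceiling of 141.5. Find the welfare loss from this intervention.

Competitive equilibrium: 232.75 − 1.75q = 99.56 + 7.5q → q* = 14.3989, p* = 207.5519.
At the ceiling p = 141.5, quantity supplied = (141.5 − 99.56)/7.5 = 5.592.
Willingness to pay at q' = 5.592: 232.75 − 1.75·5.592 = 222.964.
Δq = 14.3989 − 5.592 = 8.8069; wedge = 222.964 − 141.5 = 81.464.
The triangle = ½ × 8.8069 × 81.464 = 358.72.

358.72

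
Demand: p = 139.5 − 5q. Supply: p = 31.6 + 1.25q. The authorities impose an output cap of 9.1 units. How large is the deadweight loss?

Competitive equilibrium: 139.5 − 5q = 31.6 + 1.25q → q* = 17.264, p* = 53.18.
At q = 9.1: demand price = 139.5 − 5·9.1 = 94; supply price = 31.6 + 1.25·9.1 = 42.975.
Δq = 17.264 − 9.1 = 8.164; wedge = 94 − 42.975 = 51.025.
The triangle = ½ × 8.164 × 51.025 = 208.28.

208.28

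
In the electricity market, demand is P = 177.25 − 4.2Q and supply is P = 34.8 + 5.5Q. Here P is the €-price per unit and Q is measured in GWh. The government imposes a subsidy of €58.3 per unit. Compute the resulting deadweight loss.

€175.20

Competitive equilibrium: 177.25 − 4.2Q = 34.8 + 5.5Q → Q* = 14.6856, P* = 115.5706.
The subsidy lowers effective supply by 58.3: P = 5.5Q − 23.5.
New quantity: 177.25 − 4.2Q = 5.5Q − 23.5 → Q' = 20.6959.
Overproduction ΔQ = 20.6959 − 14.6856 = 6.0103; wedge = subsidy = 58.3.
DWL = ½ × 6.0103 × 58.3 = €175.20.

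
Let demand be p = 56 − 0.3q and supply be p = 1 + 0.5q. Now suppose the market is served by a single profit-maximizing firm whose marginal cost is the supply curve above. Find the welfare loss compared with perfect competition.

Competitive equilibrium: 56 − 0.3q = 1 + 0.5q → q* = 68.75, p* = 35.375.
Marginal revenue: MR = 56 − 0.6q. Set MR = MC: 56 − 0.6q = 1 + 0.5q → q_m = 50.
Price p_m = 56 − 0.3·50 = 41; MC(q_m) = 1 + 0.5·50 = 26.
Competitive q* = 68.75, so Δq = 18.75; wedge = 41 − 26 = 15.
Deadweight loss = ½ × 18.75 × 15 = 140.625.

140.625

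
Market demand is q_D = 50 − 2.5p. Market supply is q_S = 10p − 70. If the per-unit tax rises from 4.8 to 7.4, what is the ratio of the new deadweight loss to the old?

2.377

In inverse form: demand p = 20 − 0.4q, supply p = 7 + 0.1q.
Competitive equilibrium: 20 − 0.4q = 7 + 0.1q → q* = 26, p* = 9.6.
For a per-unit tax t: Δq = t/0.5, so DWL = ½·t·(t/0.5) = t²/1.
At t = 4.8: DWL = 23.04. At t = 7.4: DWL = 54.76.
Ratio = (7.4/4.8)² = 2.377.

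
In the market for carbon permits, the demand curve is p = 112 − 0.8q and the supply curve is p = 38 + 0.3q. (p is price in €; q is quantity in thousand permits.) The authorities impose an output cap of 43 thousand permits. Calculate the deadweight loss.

€324.04 thousand

Competitive equilibrium: 112 − 0.8q = 38 + 0.3q → q* = 67.2727, p* = 58.1818.
At q = 43: demand price = 112 − 0.8·43 = 77.6; supply price = 38 + 0.3·43 = 50.9.
Δq = 67.2727 − 43 = 24.2727; wedge = 77.6 − 50.9 = 26.7.
Deadweight loss = ½ × 24.2727 × 26.7 = €324.04 thousand.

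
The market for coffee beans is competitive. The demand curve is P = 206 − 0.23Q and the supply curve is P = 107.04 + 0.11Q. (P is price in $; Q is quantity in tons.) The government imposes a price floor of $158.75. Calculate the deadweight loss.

$1246.35

Competitive equilibrium: 206 − 0.23Q = 107.04 + 0.11Q → Q* = 291.0588, P* = 139.0565.
At the floor P = 158.75, quantity demanded = (206 − 158.75)/0.23 = 205.4348.
Sellers' marginal cost at Q' = 205.4348: 107.04 + 0.11·205.4348 = 129.6378.
ΔQ = 291.0588 − 205.4348 = 85.624; wedge = 158.75 − 129.6378 = 29.1122.
Deadweight loss = ½ × 85.624 × 29.1122 = $1246.35.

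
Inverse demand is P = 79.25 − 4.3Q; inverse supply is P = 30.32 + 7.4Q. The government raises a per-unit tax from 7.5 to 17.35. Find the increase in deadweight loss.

Competitive equilibrium: 79.25 − 4.3Q = 30.32 + 7.4Q → Q* = 4.1821, P* = 61.2672.
For a per-unit tax t: ΔQ = t/11.7, so DWL = ½·t·(t/11.7) = t²/23.4.
At t = 7.5: DWL = 2.404. At t = 17.35: DWL = 12.864.
Increase = 12.864 − 2.404 = 10.46.

10.46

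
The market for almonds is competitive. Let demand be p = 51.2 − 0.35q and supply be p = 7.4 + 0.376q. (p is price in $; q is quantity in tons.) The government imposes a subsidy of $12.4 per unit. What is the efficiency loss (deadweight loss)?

Competitive equilibrium: 51.2 − 0.35q = 7.4 + 0.376q → q* = 60.3306, p* = 30.0843.
The subsidy lowers effective supply by 12.4: p = 0.376q − 5.
New quantity: 51.2 − 0.35q = 0.376q − 5 → q' = 77.4105.
Overproduction Δq = 77.4105 − 60.3306 = 17.0799; wedge = subsidy = 12.4.
DWL = ½ × 17.0799 × 12.4 = $105.90.

$105.90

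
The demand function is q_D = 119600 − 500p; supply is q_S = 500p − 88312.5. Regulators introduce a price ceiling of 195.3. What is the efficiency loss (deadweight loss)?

79537.58

In inverse form: demand p = 239.2 − 0.002q, supply p = 176.625 + 0.002q.
Competitive equilibrium: 239.2 − 0.002q = 176.625 + 0.002q → q* = 15643.75, p* = 207.9125.
At the ceiling p = 195.3, quantity supplied = (195.3 − 176.625)/0.002 = 9337.5.
Willingness to pay at q' = 9337.5: 239.2 − 0.002·9337.5 = 220.525.
Δq = 15643.75 − 9337.5 = 6306.25; wedge = 220.525 − 195.3 = 25.225.
DWL = ½ × 6306.25 × 25.225 = 79537.58.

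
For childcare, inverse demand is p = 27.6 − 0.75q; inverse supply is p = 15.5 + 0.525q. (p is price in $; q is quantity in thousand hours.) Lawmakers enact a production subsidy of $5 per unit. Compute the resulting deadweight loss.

$9.80 thousand

Competitive equilibrium: 27.6 − 0.75q = 15.5 + 0.525q → q* = 9.4902, p* = 20.4824.
The subsidy lowers effective supply by 5: p = 10.5 + 0.525q.
New quantity: 27.6 − 0.75q = 10.5 + 0.525q → q' = 13.4118.
Overproduction Δq = 13.4118 − 9.4902 = 3.9216; wedge = subsidy = 5.
DWL = ½ × 3.9216 × 5 = $9.80 thousand.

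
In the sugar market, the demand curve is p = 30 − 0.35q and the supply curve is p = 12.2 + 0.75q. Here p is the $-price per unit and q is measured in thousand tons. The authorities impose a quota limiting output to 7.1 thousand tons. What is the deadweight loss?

Competitive equilibrium: 30 − 0.35q = 12.2 + 0.75q → q* = 16.1818, p* = 24.3364.
At q = 7.1: demand price = 30 − 0.35·7.1 = 27.515; supply price = 12.2 + 0.75·7.1 = 17.525.
Δq = 16.1818 − 7.1 = 9.0818; wedge = 27.515 − 17.525 = 9.99.
DWL = ½ × 9.0818 × 9.99 = $45.36 thousand.

$45.36 thousand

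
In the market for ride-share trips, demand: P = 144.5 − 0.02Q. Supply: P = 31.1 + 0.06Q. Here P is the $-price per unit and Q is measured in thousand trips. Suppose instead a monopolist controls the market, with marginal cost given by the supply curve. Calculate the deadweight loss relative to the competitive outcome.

Competitive equilibrium: 144.5 − 0.02Q = 31.1 + 0.06Q → Q* = 1417.5, P* = 116.15.
Marginal revenue: MR = 144.5 − 0.04Q. Set MR = MC: 144.5 − 0.04Q = 31.1 + 0.06Q → Q_m = 1134.
Price P_m = 144.5 − 0.02·1134 = 121.82; MC(Q_m) = 31.1 + 0.06·1134 = 99.14.
Competitive Q* = 1417.5, so ΔQ = 283.5; wedge = 121.82 − 99.14 = 22.68.
Welfare loss = ½ × 283.5 × 22.68 = $3214.89 thousand.

$3214.89 thousand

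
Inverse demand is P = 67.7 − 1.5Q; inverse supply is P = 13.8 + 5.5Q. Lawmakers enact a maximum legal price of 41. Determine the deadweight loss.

Competitive equilibrium: 67.7 − 1.5Q = 13.8 + 5.5Q → Q* = 7.7, P* = 56.15.
At the ceiling P = 41, quantity supplied = (41 − 13.8)/5.5 = 4.9455.
Willingness to pay at Q' = 4.9455: 67.7 − 1.5·4.9455 = 60.2818.
ΔQ = 7.7 − 4.9455 = 2.7545; wedge = 60.2818 − 41 = 19.2818.
The triangle = ½ × 2.7545 × 19.2818 = 26.56.

26.56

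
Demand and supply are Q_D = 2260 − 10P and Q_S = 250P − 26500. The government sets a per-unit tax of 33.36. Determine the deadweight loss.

In inverse form: demand P = 226 − 0.1Q, supply P = 106 + 0.004Q.
Competitive equilibrium: 226 − 0.1Q = 106 + 0.004Q → Q* = 1153.8462, P* = 110.6154.
With the tax, the buyer price exceeds the seller price by 33.36: (226 − 0.1Q) − (106 + 0.004Q) = 33.36 → Q' = 833.0769.
ΔQ = 1153.8462 − 833.0769 = 320.7693; the wedge equals the tax, 33.36.
DWL = ½ × 320.7693 × 33.36 = 5350.43.

5350.43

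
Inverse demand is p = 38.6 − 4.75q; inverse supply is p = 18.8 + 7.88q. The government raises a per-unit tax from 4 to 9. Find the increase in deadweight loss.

2.57

Competitive equilibrium: 38.6 − 4.75q = 18.8 + 7.88q → q* = 1.5677, p* = 31.1534.
For a per-unit tax t: Δq = t/12.63, so DWL = ½·t·(t/12.63) = t²/25.26.
At t = 4: DWL = 0.633. At t = 9: DWL = 3.207.
Increase = 3.207 − 0.633 = 2.57.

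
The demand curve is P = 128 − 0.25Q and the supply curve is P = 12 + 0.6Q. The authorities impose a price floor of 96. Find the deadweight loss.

Competitive equilibrium: 128 − 0.25Q = 12 + 0.6Q → Q* = 136.4706, P* = 93.8824.
At the floor P = 96, quantity demanded = (128 − 96)/0.25 = 128.
Sellers' marginal cost at Q' = 128: 12 + 0.6·128 = 88.8.
ΔQ = 136.4706 − 128 = 8.4706; wedge = 96 − 88.8 = 7.2.
The triangle = ½ × 8.4706 × 7.2 = 30.49.

30.49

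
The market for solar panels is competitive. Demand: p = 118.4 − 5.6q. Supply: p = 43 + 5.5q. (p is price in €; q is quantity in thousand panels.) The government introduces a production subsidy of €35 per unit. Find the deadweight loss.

Competitive equilibrium: 118.4 − 5.6q = 43 + 5.5q → q* = 6.7928, p* = 80.3604.
The subsidy lowers effective supply by 35: p = 8 + 5.5q.
New quantity: 118.4 − 5.6q = 8 + 5.5q → q' = 9.9459.
Overproduction Δq = 9.9459 − 6.7928 = 3.1531; wedge = subsidy = 35.
Deadweight loss = ½ × 3.1531 × 35 = €55.18 thousand.

€55.18 thousand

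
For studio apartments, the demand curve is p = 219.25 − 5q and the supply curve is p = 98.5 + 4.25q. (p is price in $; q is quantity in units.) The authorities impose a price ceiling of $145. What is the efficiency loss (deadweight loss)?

$20.65

Competitive equilibrium: 219.25 − 5q = 98.5 + 4.25q → q* = 13.0541, p* = 153.9797.
At the ceiling p = 145, quantity supplied = (145 − 98.5)/4.25 = 10.9412.
Willingness to pay at q' = 10.9412: 219.25 − 5·10.9412 = 164.544.
Δq = 13.0541 − 10.9412 = 2.1129; wedge = 164.544 − 145 = 19.544.
DWL = ½ × 2.1129 × 19.544 = $20.65.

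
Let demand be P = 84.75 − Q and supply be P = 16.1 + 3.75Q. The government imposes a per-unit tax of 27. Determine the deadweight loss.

Competitive equilibrium: 84.75 − Q = 16.1 + 3.75Q → Q* = 14.4526, P* = 70.2974.
With the tax, the buyer price exceeds the seller price by 27: (84.75 − Q) − (16.1 + 3.75Q) = 27 → Q' = 8.7684.
ΔQ = 14.4526 − 8.7684 = 5.6842; the wedge equals the tax, 27.
Deadweight loss = ½ × 5.6842 × 27 = 76.74.

76.74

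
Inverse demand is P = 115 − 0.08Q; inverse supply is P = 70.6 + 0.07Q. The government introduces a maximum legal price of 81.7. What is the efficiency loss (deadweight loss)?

Competitive equilibrium: 115 − 0.08Q = 70.6 + 0.07Q → Q* = 296, P* = 91.32.
At the ceiling P = 81.7, quantity supplied = (81.7 − 70.6)/0.07 = 158.5714.
Willingness to pay at Q' = 158.5714: 115 − 0.08·158.5714 = 102.3143.
ΔQ = 296 − 158.5714 = 137.4286; wedge = 102.3143 − 81.7 = 20.6143.
Deadweight loss = ½ × 137.4286 × 20.6143 = 1416.50.

1416.50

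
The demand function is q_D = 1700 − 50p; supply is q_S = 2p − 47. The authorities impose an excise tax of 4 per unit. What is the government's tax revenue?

50

In inverse form: demand p = 34 − 0.02q, supply p = 23.5 + 0.5q.
Competitive equilibrium: 34 − 0.02q = 23.5 + 0.5q → q* = 20.1923, p* = 33.5962.
With the tax, the buyer price exceeds the seller price by 4: (34 − 0.02q) − (23.5 + 0.5q) = 4 → q' = 12.5.
Tax revenue = 4 × 12.5 = 50.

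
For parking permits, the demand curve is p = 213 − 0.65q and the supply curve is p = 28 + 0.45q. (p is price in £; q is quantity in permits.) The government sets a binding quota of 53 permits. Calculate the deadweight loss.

£7296.77

Competitive equilibrium: 213 − 0.65q = 28 + 0.45q → q* = 168.1818, p* = 103.6818.
At q = 53: demand price = 213 − 0.65·53 = 178.55; supply price = 28 + 0.45·53 = 51.85.
Δq = 168.1818 − 53 = 115.1818; wedge = 178.55 − 51.85 = 126.7.
Welfare loss = ½ × 115.1818 × 126.7 = £7296.77.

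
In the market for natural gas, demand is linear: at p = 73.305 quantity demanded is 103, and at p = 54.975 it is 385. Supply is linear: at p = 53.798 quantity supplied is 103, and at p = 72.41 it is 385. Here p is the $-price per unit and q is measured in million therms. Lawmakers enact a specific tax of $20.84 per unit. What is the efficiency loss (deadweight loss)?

$1657.65 million

Demand slope = (54.975 − 73.305)/(385 − 103) = −0.065, so p = 80 − 0.065q.
Supply slope = (72.41 − 53.798)/(385 − 103) = 0.066, so p = 47 + 0.066q.
Competitive equilibrium: 80 − 0.065q = 47 + 0.066q → q* = 251.9084, p* = 63.62595.
With the tax, the buyer price exceeds the seller price by 20.84: (80 − 0.065q) − (47 + 0.066q) = 20.84 → q' = 92.82443.
Δq = 251.9084 − 92.82443 = 159.08397; the wedge equals the tax, 20.84.
DWL = ½ × 159.08397 × 20.84 = $1657.65 million.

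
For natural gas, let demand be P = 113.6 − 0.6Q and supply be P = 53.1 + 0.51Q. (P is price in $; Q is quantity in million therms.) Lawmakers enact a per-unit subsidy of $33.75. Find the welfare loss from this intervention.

Competitive equilibrium: 113.6 − 0.6Q = 53.1 + 0.51Q → Q* = 54.5045, P* = 80.8973.
The subsidy lowers effective supply by 33.75: P = 19.35 + 0.51Q.
New quantity: 113.6 − 0.6Q = 19.35 + 0.51Q → Q' = 84.9099.
Overproduction ΔQ = 84.9099 − 54.5045 = 30.4054; wedge = subsidy = 33.75.
Welfare loss = ½ × 30.4054 × 33.75 = $513.09 million.

$513.09 million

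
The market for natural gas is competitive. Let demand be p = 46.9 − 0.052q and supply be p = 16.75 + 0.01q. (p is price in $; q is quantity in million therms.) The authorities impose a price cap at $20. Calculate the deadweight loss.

Competitive equilibrium: 46.9 − 0.052q = 16.75 + 0.01q → q* = 486.2903, p* = 21.6129.
At the ceiling p = 20, quantity supplied = (20 − 16.75)/0.01 = 325.
Willingness to pay at q' = 325: 46.9 − 0.052·325 = 30.
Δq = 486.2903 − 325 = 161.2903; wedge = 30 − 20 = 10.
DWL = ½ × 161.2903 × 10 = $806.45 million.

$806.45 million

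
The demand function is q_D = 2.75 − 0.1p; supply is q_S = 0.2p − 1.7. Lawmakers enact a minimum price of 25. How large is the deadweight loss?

7.75

In inverse form: demand p = 27.5 − 10q, supply p = 8.5 + 5q.
Competitive equilibrium: 27.5 − 10q = 8.5 + 5q → q* = 1.2667, p* = 14.8333.
At the floor p = 25, quantity demanded = (27.5 − 25)/10 = 0.25.
Sellers' marginal cost at q' = 0.25: 8.5 + 5·0.25 = 9.75.
Δq = 1.2667 − 0.25 = 1.0167; wedge = 25 − 9.75 = 15.25.
Welfare loss = ½ × 1.0167 × 15.25 = 7.75.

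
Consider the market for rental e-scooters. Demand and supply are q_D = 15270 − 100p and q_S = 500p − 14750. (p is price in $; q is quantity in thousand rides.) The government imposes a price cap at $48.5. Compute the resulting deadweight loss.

$3526.67 thousand

In inverse form: demand p = 152.7 − 0.01q, supply p = 29.5 + 0.002q.
Competitive equilibrium: 152.7 − 0.01q = 29.5 + 0.002q → q* = 10266.6667, p* = 50.0333.
At the ceiling p = 48.5, quantity supplied = (48.5 − 29.5)/0.002 = 9500.
Willingness to pay at q' = 9500: 152.7 − 0.01·9500 = 57.7.
Δq = 10266.6667 − 9500 = 766.6667; wedge = 57.7 − 48.5 = 9.2.
Welfare loss = ½ × 766.6667 × 9.2 = $3526.67 thousand.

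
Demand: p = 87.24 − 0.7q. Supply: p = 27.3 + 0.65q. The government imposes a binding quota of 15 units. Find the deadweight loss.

583.443

Competitive equilibrium: 87.24 − 0.7q = 27.3 + 0.65q → q* = 44.4, p* = 56.16.
At q = 15: demand price = 87.24 − 0.7·15 = 76.74; supply price = 27.3 + 0.65·15 = 37.05.
Δq = 44.4 − 15 = 29.4; wedge = 76.74 − 37.05 = 39.69.
The triangle = ½ × 29.4 × 39.69 = 583.443.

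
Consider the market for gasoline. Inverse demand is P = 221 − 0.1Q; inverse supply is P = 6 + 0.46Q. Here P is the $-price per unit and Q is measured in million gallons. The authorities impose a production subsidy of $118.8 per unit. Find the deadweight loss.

Competitive equilibrium: 221 − 0.1Q = 6 + 0.46Q → Q* = 383.92857, P* = 182.60714.
The subsidy lowers effective supply by 118.8: P = 0.46Q − 112.8.
New quantity: 221 − 0.1Q = 0.46Q − 112.8 → Q' = 596.07143.
Overproduction ΔQ = 596.07143 − 383.92857 = 212.14286; wedge = subsidy = 118.8.
DWL = ½ × 212.14286 × 118.8 = $12601.29 million.

$12601.29 million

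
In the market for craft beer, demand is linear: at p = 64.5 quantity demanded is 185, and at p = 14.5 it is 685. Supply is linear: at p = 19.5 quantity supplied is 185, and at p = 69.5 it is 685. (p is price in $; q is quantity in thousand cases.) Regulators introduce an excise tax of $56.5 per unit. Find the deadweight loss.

Demand slope = (14.5 − 64.5)/(685 − 185) = −0.1, so p = 83 − 0.1q.
Supply slope = (69.5 − 19.5)/(685 − 185) = 0.1, so p = 1 + 0.1q.
Competitive equilibrium: 83 − 0.1q = 1 + 0.1q → q* = 410, p* = 42.
With the tax, the buyer price exceeds the seller price by 56.5: (83 − 0.1q) − (1 + 0.1q) = 56.5 → q' = 127.5.
Δq = 410 − 127.5 = 282.5; the wedge equals the tax, 56.5.
Welfare loss = ½ × 282.5 × 56.5 = $7980.625 thousand.

$7980.625 thousand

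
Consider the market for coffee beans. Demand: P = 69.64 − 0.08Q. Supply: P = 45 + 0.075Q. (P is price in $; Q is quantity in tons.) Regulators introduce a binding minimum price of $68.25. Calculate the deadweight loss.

Competitive equilibrium: 69.64 − 0.08Q = 45 + 0.075Q → Q* = 158.9677, P* = 56.9226.
At the floor P = 68.25, quantity demanded = (69.64 − 68.25)/0.08 = 17.375.
Sellers' marginal cost at Q' = 17.375: 45 + 0.075·17.375 = 46.3031.
ΔQ = 158.9677 − 17.375 = 141.5927; wedge = 68.25 − 46.3031 = 21.9469.
DWL = ½ × 141.5927 × 21.9469 = $1553.76.

$1553.76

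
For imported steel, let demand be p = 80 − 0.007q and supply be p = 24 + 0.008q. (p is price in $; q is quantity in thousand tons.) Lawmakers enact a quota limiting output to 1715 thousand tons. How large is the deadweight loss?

Competitive equilibrium: 80 − 0.007q = 24 + 0.008q → q* = 3733.3333, p* = 53.8667.
At q = 1715: demand price = 80 − 0.007·1715 = 67.995; supply price = 24 + 0.008·1715 = 37.72.
Δq = 3733.3333 − 1715 = 2018.3333; wedge = 67.995 − 37.72 = 30.275.
DWL = ½ × 2018.3333 × 30.275 = $30552.52 thousand.

$30552.52 thousand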